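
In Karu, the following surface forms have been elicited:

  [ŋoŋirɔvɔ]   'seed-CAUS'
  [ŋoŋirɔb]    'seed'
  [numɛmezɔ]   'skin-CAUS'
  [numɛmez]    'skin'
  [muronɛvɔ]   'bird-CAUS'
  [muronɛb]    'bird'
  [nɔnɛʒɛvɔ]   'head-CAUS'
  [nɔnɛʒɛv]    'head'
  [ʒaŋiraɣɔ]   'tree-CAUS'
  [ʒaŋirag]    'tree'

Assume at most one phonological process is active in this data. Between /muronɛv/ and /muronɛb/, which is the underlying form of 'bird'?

In [muronɛvɔ] and [muronɛb] the final segment of 'bird' alternates: [v] ~ [b].
If /v/ were underlying and a rule turned it into [b] in isolation, 'head' would also alternate; but it has [v] in both [nɔnɛʒɛvɔ] and [nɔnɛʒɛv].
Therefore /b/ is basic and [v] is derived by intervocalic spirantization (voiced stops become fricatives between vowels).

/muronɛb/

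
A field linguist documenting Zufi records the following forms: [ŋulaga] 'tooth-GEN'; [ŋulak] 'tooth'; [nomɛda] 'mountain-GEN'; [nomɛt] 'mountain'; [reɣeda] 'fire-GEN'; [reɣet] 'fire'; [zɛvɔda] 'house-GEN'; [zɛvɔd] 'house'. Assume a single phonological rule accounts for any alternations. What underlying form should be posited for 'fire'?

'fire' shows [d] ~ [t] at the end of the stem ([reɣeda] vs [reɣet]).
If /d/ were underlying and a rule turned it into [t] in isolation, 'house' would also alternate; but it has [d] in both [zɛvɔda] and [zɛvɔd].
The alternation reflects intervocalic voicing: voiceless stops become voiced between vowels. /t/ is underlying.
So 'fire' = /reɣet/.

/reɣet/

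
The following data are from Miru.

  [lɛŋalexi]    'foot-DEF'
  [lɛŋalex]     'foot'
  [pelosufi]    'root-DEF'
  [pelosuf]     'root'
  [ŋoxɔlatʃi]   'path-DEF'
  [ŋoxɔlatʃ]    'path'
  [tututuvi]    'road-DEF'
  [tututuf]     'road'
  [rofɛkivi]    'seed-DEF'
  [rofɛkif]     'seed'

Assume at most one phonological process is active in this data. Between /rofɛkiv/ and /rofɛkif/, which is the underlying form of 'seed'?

/rofɛkiv/

The root 'seed' surfaces as [rofɛkivi] and [rofɛkif], with a stem-final [v] ~ [f] alternation.
But 'root' keeps [f] in both environments ([pelosufi], [pelosuf]), so there is no rule changing /f/ to [v] before the DEF suffix.
So /v/ is underlying, and a rule of word-final obstruent devoicing — voiced obstruents become voiceless word-finally — gives [f].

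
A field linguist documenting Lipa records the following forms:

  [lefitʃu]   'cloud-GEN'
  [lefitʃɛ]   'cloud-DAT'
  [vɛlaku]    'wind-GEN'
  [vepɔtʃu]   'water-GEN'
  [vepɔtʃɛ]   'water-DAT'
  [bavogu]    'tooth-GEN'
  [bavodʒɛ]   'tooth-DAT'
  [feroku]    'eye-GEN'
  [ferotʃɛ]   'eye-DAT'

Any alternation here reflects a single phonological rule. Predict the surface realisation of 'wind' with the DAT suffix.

[vɛlatʃɛ]

In [feroku] and [ferotʃɛ] the final segment of 'eye' alternates: [k] ~ [tʃ].
But 'cloud' keeps [tʃ] in both environments ([lefitʃu], [lefitʃɛ]), so there is no rule changing /tʃ/ to [k] before the GEN suffix.
So /k/ is underlying, and a rule of palatalization before a front vowel — /k/ and /g/ become palato-alveolar [tʃ] and [dʒ] before a front vowel — gives [tʃ].
The one attested form of 'wind', [vɛlaku], shows underlying /vɛlak/. Applying the same rule before a front vowel gives [vɛlatʃɛ].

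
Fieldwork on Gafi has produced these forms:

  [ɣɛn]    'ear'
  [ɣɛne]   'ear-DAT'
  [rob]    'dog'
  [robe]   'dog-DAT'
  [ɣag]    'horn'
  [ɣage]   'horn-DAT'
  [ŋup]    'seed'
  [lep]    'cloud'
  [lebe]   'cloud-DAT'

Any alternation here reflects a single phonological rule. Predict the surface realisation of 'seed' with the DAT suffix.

The root 'cloud' surfaces as [lep] and [lebe], with a stem-final [p] ~ [b] alternation.
But 'dog' keeps [b] in both environments ([rob], [robe]), so there is no rule changing /b/ to [p] in isolation.
The underlying segment must be /p/; voiceless stops become voiced between vowels, yielding [b] there.
From [ŋup] the stem 'seed' is /ŋup/; between vowels this yields [ŋube].

[ŋube]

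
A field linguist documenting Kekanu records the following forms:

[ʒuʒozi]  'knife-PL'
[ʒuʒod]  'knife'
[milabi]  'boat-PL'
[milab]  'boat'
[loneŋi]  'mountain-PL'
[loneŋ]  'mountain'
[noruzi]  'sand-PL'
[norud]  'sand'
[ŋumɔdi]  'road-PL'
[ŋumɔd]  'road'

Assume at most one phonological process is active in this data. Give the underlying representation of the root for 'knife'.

The root 'knife' surfaces as [ʒuʒozi] and [ʒuʒod], with a stem-final [z] ~ [d] alternation.
Compare 'road', with invariant [d] in [ŋumɔdi] and [ŋumɔd]: an analysis with underlying /d/ and a rule producing [z] before the PL suffix would wrongly predict alternation here too.
The alternation reflects word-final hardening: voiced fricatives become stops word-finally. /z/ is underlying.

/ʒuʒoz/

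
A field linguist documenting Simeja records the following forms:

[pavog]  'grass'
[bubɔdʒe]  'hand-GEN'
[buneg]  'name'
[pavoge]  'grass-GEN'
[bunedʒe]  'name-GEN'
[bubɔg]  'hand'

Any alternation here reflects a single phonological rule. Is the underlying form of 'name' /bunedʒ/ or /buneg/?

/bunedʒ/

The root 'name' surfaces as [buneg] and [bunedʒe], with a stem-final [g] ~ [dʒ] alternation.
If /g/ were underlying and a rule turned it into [dʒ] before the GEN suffix, 'grass' would also alternate; but it has [g] in both [pavog] and [pavoge].
The underlying segment must be /dʒ/; palato-alveolar /dʒ/ becomes [g] when no front vowel follows, yielding [g] there.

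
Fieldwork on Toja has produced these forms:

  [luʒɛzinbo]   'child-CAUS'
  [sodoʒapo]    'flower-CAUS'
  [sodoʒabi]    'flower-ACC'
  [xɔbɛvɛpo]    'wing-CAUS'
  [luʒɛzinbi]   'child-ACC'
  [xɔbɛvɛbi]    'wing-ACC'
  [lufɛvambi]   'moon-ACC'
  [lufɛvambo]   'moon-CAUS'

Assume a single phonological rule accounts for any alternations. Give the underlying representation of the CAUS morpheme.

/-po/

The CAUS morpheme has two allomorphs, [-bo] and [-po].
The ACC suffix, which begins with [b], is invariant after every stem; so [b] is not altered by any rule here.
The CAUS suffix is therefore /-po/ underlyingly, with post-nasal voicing: voiceless stops become voiced after a nasal.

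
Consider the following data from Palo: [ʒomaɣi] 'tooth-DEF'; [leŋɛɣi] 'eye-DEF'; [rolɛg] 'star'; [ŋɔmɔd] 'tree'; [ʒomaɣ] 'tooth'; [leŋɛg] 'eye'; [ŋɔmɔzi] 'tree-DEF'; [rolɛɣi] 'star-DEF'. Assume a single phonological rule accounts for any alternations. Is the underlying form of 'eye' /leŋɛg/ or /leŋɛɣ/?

/leŋɛg/

'eye' shows [g] ~ [ɣ] at the end of the stem ([leŋɛg] vs [leŋɛɣi]).
If /ɣ/ were underlying and a rule turned it into [g] in isolation, 'tooth' would also alternate; but it has [ɣ] in both [ʒomaɣ] and [ʒomaɣi].
The underlying segment must be /g/; voiced stops become fricatives between vowels, yielding [ɣ] there.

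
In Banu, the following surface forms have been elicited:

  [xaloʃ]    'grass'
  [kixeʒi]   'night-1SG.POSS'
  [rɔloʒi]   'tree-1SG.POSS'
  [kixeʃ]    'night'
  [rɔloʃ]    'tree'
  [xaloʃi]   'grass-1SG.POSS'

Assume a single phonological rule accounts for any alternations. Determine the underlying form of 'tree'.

In [rɔloʃ] and [rɔloʒi] the final segment of 'tree' alternates: [ʃ] ~ [ʒ].
Compare 'grass', with invariant [ʃ] in [xaloʃ] and [xaloʃi]: an analysis with underlying /ʃ/ and a rule producing [ʒ] before the 1SG.POSS suffix would wrongly predict alternation here too.
The alternation reflects word-final obstruent devoicing: voiced obstruents become voiceless word-finally. /ʒ/ is underlying.
So 'tree' = /rɔloʒ/.

/rɔloʒ/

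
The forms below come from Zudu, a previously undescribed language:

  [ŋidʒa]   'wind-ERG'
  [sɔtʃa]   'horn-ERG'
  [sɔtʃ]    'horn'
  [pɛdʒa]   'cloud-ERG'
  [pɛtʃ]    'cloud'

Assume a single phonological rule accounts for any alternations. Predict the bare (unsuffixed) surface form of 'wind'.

[ŋitʃ]

The root 'cloud' surfaces as [pɛdʒa] and [pɛtʃ], with a stem-final [dʒ] ~ [tʃ] alternation.
If /tʃ/ were underlying and a rule turned it into [dʒ] before the ERG suffix, 'horn' would also alternate; but it has [tʃ] in both [sɔtʃa] and [sɔtʃ].
Therefore /dʒ/ is basic and [tʃ] is derived by word-final obstruent devoicing (voiced obstruents become voiceless word-finally).
From [ŋidʒa] the stem 'wind' is /ŋidʒ/; word-finally this yields [ŋitʃ].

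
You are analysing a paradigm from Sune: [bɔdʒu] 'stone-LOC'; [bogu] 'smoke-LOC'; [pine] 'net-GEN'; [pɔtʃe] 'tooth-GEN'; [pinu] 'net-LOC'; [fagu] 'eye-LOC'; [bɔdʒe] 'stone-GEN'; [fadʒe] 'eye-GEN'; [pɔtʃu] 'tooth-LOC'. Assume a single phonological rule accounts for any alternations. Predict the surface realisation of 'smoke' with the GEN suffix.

The root 'eye' surfaces as [fagu] and [fadʒe], with a stem-final [g] ~ [dʒ] alternation.
But 'stone' keeps [dʒ] in both environments ([bɔdʒu], [bɔdʒe]), so there is no rule changing /dʒ/ to [g] before the LOC suffix.
Therefore /g/ is basic and [dʒ] is derived by palatalization before a front vowel (/g/ becomes palato-alveolar [dʒ] before a front vowel).
From [bogu] the stem 'smoke' is /bog/; before a front vowel this yields [bodʒe].

[bodʒe]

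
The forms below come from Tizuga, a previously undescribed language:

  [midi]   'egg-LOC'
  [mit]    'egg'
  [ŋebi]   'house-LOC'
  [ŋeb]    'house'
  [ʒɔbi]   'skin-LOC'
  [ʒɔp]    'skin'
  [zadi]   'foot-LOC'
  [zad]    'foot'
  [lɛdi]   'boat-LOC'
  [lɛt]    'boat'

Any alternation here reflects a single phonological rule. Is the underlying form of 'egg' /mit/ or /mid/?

/mit/

'egg' shows [d] ~ [t] at the end of the stem ([midi] vs [mit]).
Compare 'foot', with invariant [d] in [zadi] and [zad]: an analysis with underlying /d/ and a rule producing [t] in isolation would wrongly predict alternation here too.
Therefore /t/ is basic and [d] is derived by intervocalic voicing (voiceless stops become voiced between vowels).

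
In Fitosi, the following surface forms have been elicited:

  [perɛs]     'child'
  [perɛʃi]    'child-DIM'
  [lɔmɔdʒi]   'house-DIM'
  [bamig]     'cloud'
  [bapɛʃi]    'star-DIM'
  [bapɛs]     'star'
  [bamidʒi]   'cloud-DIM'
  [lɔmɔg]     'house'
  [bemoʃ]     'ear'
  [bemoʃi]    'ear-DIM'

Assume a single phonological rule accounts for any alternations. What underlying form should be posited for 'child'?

/perɛs/

In [perɛs] and [perɛʃi] the final segment of 'child' alternates: [s] ~ [ʃ].
Compare 'ear', with invariant [ʃ] in [bemoʃ] and [bemoʃi]: an analysis with underlying /ʃ/ and a rule producing [s] in isolation would wrongly predict alternation here too.
The underlying segment must be /s/; /g/ and /s/ become palato-alveolar [dʒ] and [ʃ] before a front vowel, yielding [ʃ] there.
The underlying form of 'child' is therefore /perɛs/.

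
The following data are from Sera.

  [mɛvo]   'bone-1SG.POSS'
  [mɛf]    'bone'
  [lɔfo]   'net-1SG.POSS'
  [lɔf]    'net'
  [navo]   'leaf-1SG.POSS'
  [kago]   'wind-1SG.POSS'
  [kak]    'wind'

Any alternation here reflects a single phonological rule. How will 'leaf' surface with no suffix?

In [mɛvo] and [mɛf] the final segment of 'bone' alternates: [v] ~ [f].
If /f/ were underlying and a rule turned it into [v] before the 1SG.POSS suffix, 'net' would also alternate; but it has [f] in both [lɔfo] and [lɔf].
So /v/ is underlying, and a rule of word-final obstruent devoicing — voiced obstruents become voiceless word-finally — gives [f].
From [navo] the stem 'leaf' is /nav/; word-finally this yields [naf].

[naf]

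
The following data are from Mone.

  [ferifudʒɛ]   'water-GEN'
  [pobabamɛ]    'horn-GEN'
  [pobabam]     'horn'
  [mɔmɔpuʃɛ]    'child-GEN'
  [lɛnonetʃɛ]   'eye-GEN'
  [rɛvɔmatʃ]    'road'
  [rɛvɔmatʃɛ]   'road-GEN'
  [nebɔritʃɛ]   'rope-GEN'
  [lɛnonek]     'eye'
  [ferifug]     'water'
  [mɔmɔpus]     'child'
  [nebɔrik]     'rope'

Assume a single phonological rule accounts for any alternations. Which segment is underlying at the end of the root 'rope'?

/k/

'rope' shows [tʃ] ~ [k] at the end of the stem ([nebɔritʃɛ] vs [nebɔrik]).
If /tʃ/ were underlying and a rule turned it into [k] in isolation, 'road' would also alternate; but it has [tʃ] in both [rɛvɔmatʃɛ] and [rɛvɔmatʃ].
Therefore /k/ is basic and [tʃ] is derived by palatalization before a front vowel (/k/, /g/ and /s/ become palato-alveolar [tʃ], [dʒ] and [ʃ] before a front vowel).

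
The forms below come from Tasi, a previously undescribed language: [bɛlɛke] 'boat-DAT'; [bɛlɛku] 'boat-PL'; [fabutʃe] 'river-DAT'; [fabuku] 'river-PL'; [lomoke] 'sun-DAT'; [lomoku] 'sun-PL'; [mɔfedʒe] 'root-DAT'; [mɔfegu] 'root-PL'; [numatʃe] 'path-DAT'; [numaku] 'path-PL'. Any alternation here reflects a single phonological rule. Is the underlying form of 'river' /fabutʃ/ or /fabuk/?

In [fabutʃe] and [fabuku] the final segment of 'river' alternates: [tʃ] ~ [k].
But 'sun' keeps [k] in both environments ([lomoke], [lomoku]), so there is no rule changing /k/ to [tʃ] before the DAT suffix.
So /tʃ/ is underlying, and a rule of depalatalization — palato-alveolar /tʃ/ and /dʒ/ become [k] and [g] when no front vowel follows — gives [k].

/fabutʃ/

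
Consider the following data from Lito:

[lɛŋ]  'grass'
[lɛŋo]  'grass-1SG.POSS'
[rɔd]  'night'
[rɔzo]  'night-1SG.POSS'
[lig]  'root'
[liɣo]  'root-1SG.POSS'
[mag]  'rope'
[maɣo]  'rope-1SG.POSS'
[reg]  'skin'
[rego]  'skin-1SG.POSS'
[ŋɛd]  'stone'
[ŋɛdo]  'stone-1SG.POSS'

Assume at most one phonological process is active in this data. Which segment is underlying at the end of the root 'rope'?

The stem for 'rope' ends in [g] in [mag] but [ɣ] in [maɣo].
Compare 'skin', with invariant [g] in [reg] and [rego]: an analysis with underlying /g/ and a rule producing [ɣ] before the 1SG.POSS suffix would wrongly predict alternation here too.
Therefore /ɣ/ is basic and [g] is derived by word-final hardening (voiced fricatives become stops word-finally).

/ɣ/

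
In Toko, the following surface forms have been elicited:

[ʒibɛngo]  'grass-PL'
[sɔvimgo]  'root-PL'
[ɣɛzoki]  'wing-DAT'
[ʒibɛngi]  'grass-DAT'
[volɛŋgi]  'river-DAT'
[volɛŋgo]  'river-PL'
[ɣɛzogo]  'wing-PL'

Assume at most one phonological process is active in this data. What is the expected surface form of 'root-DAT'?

[sɔvimgi]

The DAT suffix surfaces as [-gi] and [-ki], depending on the final segment of the stem.
The PL suffix, which begins with [g], is invariant after every stem; so [g] is not altered by any rule here.
So the underlying form is /-ki/, and voiceless stops become voiced after a nasal.
After 'root', which ends in a nasal, the suffix surfaces as [-gi], giving [sɔvimgi].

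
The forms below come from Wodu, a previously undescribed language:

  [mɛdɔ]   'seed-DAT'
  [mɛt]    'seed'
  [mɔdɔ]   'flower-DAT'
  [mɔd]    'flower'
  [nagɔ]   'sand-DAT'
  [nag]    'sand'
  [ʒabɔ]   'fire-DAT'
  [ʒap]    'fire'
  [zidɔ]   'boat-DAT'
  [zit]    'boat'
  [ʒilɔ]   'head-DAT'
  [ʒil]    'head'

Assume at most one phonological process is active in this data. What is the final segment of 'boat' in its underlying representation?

The root 'boat' surfaces as [zidɔ] and [zit], with a stem-final [d] ~ [t] alternation.
If /d/ were underlying and a rule turned it into [t] in isolation, 'flower' would also alternate; but it has [d] in both [mɔdɔ] and [mɔd].
The alternation reflects intervocalic voicing: voiceless stops become voiced between vowels. /t/ is underlying.

/t/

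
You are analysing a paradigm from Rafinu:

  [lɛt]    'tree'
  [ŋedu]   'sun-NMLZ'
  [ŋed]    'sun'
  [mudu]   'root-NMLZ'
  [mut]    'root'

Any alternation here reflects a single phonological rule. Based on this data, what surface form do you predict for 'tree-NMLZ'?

In [mudu] and [mut] the final segment of 'root' alternates: [d] ~ [t].
The stem 'sun' ([ŋedu], [ŋed]) shows [d] unchanged in both environments, so [d] cannot be basic with [t] derived in isolation.
The underlying segment must be /t/; voiceless stops become voiced between vowels, yielding [d] there.
From [lɛt] the stem 'tree' is /lɛt/; between vowels this yields [lɛdu].

[lɛdu]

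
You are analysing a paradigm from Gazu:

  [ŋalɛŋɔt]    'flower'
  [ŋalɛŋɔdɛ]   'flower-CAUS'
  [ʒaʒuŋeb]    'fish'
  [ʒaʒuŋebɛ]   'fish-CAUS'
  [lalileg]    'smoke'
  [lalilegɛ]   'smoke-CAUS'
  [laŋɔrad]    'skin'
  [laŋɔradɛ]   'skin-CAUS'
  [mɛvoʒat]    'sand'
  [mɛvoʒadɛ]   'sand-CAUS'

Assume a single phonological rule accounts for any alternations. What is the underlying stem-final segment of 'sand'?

/t/

'sand' shows [t] ~ [d] at the end of the stem ([mɛvoʒat] vs [mɛvoʒadɛ]).
But 'skin' keeps [d] in both environments ([laŋɔrad], [laŋɔradɛ]), so there is no rule changing /d/ to [t] in isolation.
So /t/ is underlying, and a rule of intervocalic voicing — voiceless stops become voiced between vowels — gives [d].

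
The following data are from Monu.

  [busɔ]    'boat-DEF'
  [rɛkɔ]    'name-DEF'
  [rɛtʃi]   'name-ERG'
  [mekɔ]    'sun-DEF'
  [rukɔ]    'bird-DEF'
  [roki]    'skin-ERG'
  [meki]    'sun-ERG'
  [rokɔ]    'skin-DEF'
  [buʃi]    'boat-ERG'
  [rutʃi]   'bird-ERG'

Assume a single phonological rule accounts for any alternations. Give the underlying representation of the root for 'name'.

/rɛtʃ/

The root 'name' surfaces as [rɛtʃi] and [rɛkɔ], with a stem-final [tʃ] ~ [k] alternation.
The stem 'skin' ([roki], [rokɔ]) shows [k] unchanged in both environments, so [k] cannot be basic with [tʃ] derived before the ERG suffix.
So /tʃ/ is underlying, and a rule of depalatalization — palato-alveolar /tʃ/ and /ʃ/ become [k] and [s] when no front vowel follows — gives [k].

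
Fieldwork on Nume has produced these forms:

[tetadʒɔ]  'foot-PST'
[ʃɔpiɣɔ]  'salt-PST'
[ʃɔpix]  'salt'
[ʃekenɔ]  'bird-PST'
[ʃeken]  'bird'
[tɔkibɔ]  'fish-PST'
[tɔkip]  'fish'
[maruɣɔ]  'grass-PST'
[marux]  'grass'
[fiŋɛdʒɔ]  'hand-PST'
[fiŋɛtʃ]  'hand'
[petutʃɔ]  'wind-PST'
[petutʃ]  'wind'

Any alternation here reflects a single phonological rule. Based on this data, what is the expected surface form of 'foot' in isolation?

[tetatʃ]

In [fiŋɛdʒɔ] and [fiŋɛtʃ] the final segment of 'hand' alternates: [dʒ] ~ [tʃ].
If /tʃ/ were underlying and a rule turned it into [dʒ] before the PST suffix, 'wind' would also alternate; but it has [tʃ] in both [petutʃɔ] and [petutʃ].
The underlying segment must be /dʒ/; voiced obstruents become voiceless word-finally, yielding [tʃ] there.
The one attested form of 'foot', [tetadʒɔ], shows underlying /tetadʒ/. Applying the same rule word-finally gives [tetatʃ].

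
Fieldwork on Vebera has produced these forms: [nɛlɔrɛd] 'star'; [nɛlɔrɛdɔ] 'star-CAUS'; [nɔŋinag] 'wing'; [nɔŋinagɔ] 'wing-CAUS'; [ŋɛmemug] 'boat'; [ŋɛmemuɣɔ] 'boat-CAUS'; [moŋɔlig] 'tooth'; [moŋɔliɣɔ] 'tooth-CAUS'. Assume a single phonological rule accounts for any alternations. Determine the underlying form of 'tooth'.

/moŋɔliɣ/

The stem for 'tooth' ends in [g] in [moŋɔlig] but [ɣ] in [moŋɔliɣɔ].
If /g/ were underlying and a rule turned it into [ɣ] before the CAUS suffix, 'wing' would also alternate; but it has [g] in both [nɔŋinag] and [nɔŋinagɔ].
The alternation reflects word-final hardening: voiced fricatives become stops word-finally. /ɣ/ is underlying.
Hence 'tooth' is /moŋɔliɣ/ underlyingly.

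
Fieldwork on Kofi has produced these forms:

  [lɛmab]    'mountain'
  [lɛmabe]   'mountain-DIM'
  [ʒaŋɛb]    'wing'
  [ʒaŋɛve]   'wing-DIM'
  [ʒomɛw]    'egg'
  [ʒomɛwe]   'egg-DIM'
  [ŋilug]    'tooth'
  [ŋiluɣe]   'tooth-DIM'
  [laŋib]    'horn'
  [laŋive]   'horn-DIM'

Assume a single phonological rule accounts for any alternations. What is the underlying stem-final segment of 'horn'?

The root 'horn' surfaces as [laŋib] and [laŋive], with a stem-final [b] ~ [v] alternation.
The stem 'mountain' ([lɛmab], [lɛmabe]) shows [b] unchanged in both environments, so [b] cannot be basic with [v] derived before the DIM suffix.
Therefore /v/ is basic and [b] is derived by word-final hardening (voiced fricatives become stops word-finally).

/v/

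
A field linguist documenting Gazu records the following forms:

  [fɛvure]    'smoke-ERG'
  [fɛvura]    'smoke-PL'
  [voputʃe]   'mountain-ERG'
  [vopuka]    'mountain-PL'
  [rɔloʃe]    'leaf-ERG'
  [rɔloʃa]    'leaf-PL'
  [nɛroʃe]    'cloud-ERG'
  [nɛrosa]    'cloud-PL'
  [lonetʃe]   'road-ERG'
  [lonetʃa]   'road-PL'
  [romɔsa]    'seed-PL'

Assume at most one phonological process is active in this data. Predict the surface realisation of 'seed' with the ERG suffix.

[romɔʃe]

The root 'cloud' surfaces as [nɛroʃe] and [nɛrosa], with a stem-final [ʃ] ~ [s] alternation.
The stem 'leaf' ([rɔloʃe], [rɔloʃa]) shows [ʃ] unchanged in both environments, so [ʃ] cannot be basic with [s] derived before the PL suffix.
Therefore /s/ is basic and [ʃ] is derived by palatalization before a front vowel (/k/ and /s/ become palato-alveolar [tʃ] and [ʃ] before a front vowel).
From [romɔsa] the stem 'seed' is /romɔs/; before a front vowel this yields [romɔʃe].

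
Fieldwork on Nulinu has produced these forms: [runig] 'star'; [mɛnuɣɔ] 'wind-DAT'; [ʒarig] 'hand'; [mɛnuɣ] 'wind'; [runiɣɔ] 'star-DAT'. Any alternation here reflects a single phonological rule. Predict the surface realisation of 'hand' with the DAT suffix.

The stem for 'star' ends in [ɣ] in [runiɣɔ] but [g] in [runig].
But 'wind' keeps [ɣ] in both environments ([mɛnuɣɔ], [mɛnuɣ]), so there is no rule changing /ɣ/ to [g] in isolation.
So /g/ is underlying, and a rule of intervocalic spirantization — voiced stops become fricatives between vowels — gives [ɣ].
From [ʒarig] the stem 'hand' is /ʒarig/; between vowels this yields [ʒariɣɔ].

[ʒariɣɔ]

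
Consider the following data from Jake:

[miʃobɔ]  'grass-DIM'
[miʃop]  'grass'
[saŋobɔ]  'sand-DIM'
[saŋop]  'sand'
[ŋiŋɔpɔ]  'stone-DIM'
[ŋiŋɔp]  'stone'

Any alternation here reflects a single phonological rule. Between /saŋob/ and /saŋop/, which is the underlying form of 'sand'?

/saŋob/

The root 'sand' surfaces as [saŋobɔ] and [saŋop], with a stem-final [b] ~ [p] alternation.
Compare 'stone', with invariant [p] in [ŋiŋɔpɔ] and [ŋiŋɔp]: an analysis with underlying /p/ and a rule producing [b] before the DIM suffix would wrongly predict alternation here too.
The alternation reflects word-final obstruent devoicing: voiced obstruents become voiceless word-finally. /b/ is underlying.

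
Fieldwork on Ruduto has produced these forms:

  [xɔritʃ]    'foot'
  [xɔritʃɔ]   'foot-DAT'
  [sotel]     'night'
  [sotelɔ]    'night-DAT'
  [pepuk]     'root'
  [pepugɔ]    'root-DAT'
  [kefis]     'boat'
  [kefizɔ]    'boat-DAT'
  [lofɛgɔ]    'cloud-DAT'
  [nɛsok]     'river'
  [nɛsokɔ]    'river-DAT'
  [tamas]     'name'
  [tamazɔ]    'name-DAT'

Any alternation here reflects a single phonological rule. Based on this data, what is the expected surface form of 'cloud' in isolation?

[lofɛk]

In [pepuk] and [pepugɔ] the final segment of 'root' alternates: [k] ~ [g].
The stem 'river' ([nɛsok], [nɛsokɔ]) shows [k] unchanged in both environments, so [k] cannot be basic with [g] derived before the DAT suffix.
So /g/ is underlying, and a rule of word-final obstruent devoicing — voiced obstruents become voiceless word-finally — gives [k].
The one attested form of 'cloud', [lofɛgɔ], shows underlying /lofɛg/. Applying the same rule word-finally gives [lofɛk].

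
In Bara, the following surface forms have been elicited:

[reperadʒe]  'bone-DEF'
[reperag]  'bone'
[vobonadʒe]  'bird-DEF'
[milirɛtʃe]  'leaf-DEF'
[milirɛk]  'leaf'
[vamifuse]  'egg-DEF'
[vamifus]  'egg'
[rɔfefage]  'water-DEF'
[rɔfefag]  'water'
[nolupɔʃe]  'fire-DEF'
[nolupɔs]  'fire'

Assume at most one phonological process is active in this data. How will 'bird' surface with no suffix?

[vobonag]

The stem for 'bone' ends in [dʒ] in [reperadʒe] but [g] in [reperag].
The stem 'water' ([rɔfefage], [rɔfefag]) shows [g] unchanged in both environments, so [g] cannot be basic with [dʒ] derived before the DEF suffix.
The alternation reflects depalatalization: palato-alveolar /tʃ/, /dʒ/ and /ʃ/ become [k], [g] and [s] when no front vowel follows. /dʒ/ is underlying.
From [vobonadʒe] the stem 'bird' is /vobonadʒ/; when no front vowel follows this yields [vobonag].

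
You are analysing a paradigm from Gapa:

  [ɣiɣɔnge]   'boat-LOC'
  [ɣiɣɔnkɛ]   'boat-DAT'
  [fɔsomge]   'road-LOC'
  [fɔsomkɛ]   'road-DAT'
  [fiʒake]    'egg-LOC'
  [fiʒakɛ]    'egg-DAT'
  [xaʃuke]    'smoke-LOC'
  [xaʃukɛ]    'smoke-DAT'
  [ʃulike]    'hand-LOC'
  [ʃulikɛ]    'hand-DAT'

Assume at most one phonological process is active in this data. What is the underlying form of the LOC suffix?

/-ge/

The LOC morpheme has two allomorphs, [-ge] and [-ke].
By contrast the DAT suffix keeps its initial [k] throughout — that segment must be underlying.
The LOC suffix is therefore /-ge/ underlyingly, with post-vocalic devoicing: voiced stops become voiceless after a vowel.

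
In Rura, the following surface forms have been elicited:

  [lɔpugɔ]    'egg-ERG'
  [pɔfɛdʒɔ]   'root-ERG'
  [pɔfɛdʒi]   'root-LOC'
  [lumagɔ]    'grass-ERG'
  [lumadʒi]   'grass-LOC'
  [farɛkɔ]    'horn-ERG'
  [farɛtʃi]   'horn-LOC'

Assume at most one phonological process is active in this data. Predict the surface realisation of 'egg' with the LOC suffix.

[lɔpudʒi]

The root 'grass' surfaces as [lumagɔ] and [lumadʒi], with a stem-final [g] ~ [dʒ] alternation.
But 'root' keeps [dʒ] in both environments ([pɔfɛdʒɔ], [pɔfɛdʒi]), so there is no rule changing /dʒ/ to [g] before the ERG suffix.
Therefore /g/ is basic and [dʒ] is derived by palatalization before a front vowel (/k/ and /g/ become palato-alveolar [tʃ] and [dʒ] before a front vowel).
From [lɔpugɔ] the stem 'egg' is /lɔpug/; before a front vowel this yields [lɔpudʒi].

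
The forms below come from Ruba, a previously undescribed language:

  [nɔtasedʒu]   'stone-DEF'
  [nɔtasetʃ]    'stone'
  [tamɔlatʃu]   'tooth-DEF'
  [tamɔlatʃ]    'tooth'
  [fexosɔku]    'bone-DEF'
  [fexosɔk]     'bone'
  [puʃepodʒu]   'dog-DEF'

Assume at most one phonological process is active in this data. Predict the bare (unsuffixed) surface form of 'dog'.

The root 'stone' surfaces as [nɔtasedʒu] and [nɔtasetʃ], with a stem-final [dʒ] ~ [tʃ] alternation.
Compare 'tooth', with invariant [tʃ] in [tamɔlatʃu] and [tamɔlatʃ]: an analysis with underlying /tʃ/ and a rule producing [dʒ] before the DEF suffix would wrongly predict alternation here too.
Therefore /dʒ/ is basic and [tʃ] is derived by word-final obstruent devoicing (voiced obstruents become voiceless word-finally).
The one attested form of 'dog', [puʃepodʒu], shows underlying /puʃepodʒ/. Applying the same rule word-finally gives [puʃepotʃ].

[puʃepotʃ]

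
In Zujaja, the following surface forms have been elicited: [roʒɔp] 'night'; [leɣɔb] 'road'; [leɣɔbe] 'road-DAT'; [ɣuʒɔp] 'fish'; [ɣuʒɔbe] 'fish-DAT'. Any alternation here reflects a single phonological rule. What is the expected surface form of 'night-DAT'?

[roʒɔbe]

The root 'fish' surfaces as [ɣuʒɔp] and [ɣuʒɔbe], with a stem-final [p] ~ [b] alternation.
If /b/ were underlying and a rule turned it into [p] in isolation, 'road' would also alternate; but it has [b] in both [leɣɔb] and [leɣɔbe].
Therefore /p/ is basic and [b] is derived by intervocalic voicing (voiceless stops become voiced between vowels).
From [roʒɔp] the stem 'night' is /roʒɔp/; between vowels this yields [roʒɔbe].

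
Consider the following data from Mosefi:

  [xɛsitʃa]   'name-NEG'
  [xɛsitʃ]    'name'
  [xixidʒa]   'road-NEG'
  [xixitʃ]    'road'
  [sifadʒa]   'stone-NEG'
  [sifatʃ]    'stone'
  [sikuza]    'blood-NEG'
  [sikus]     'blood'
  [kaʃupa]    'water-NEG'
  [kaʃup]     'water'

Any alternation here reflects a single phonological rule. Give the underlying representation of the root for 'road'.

In [xixidʒa] and [xixitʃ] the final segment of 'road' alternates: [dʒ] ~ [tʃ].
The stem 'name' ([xɛsitʃa], [xɛsitʃ]) shows [tʃ] unchanged in both environments, so [tʃ] cannot be basic with [dʒ] derived before the NEG suffix.
Therefore /dʒ/ is basic and [tʃ] is derived by word-final obstruent devoicing (voiced obstruents become voiceless word-finally).

/xixidʒ/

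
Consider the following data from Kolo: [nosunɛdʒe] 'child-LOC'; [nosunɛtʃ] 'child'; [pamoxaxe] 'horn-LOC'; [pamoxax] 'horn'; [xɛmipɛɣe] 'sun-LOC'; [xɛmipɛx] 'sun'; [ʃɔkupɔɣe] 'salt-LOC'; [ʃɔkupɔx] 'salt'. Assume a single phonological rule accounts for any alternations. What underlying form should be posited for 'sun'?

In [xɛmipɛɣe] and [xɛmipɛx] the final segment of 'sun' alternates: [ɣ] ~ [x].
The stem 'horn' ([pamoxaxe], [pamoxax]) shows [x] unchanged in both environments, so [x] cannot be basic with [ɣ] derived before the LOC suffix.
The alternation reflects word-final obstruent devoicing: voiced obstruents become voiceless word-finally. /ɣ/ is underlying.

/xɛmipɛɣ/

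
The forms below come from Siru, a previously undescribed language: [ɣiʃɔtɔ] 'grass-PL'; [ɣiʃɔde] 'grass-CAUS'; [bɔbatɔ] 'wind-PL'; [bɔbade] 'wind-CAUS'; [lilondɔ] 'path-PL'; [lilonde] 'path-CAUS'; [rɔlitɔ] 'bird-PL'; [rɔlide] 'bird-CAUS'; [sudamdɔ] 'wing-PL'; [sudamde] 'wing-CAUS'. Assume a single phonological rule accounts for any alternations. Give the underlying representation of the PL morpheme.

/-tɔ/

The PL suffix surfaces as [-dɔ] and [-tɔ], depending on the final segment of the stem.
By contrast the CAUS suffix keeps its initial [d] throughout — that segment must be underlying.
The PL suffix is therefore /-tɔ/ underlyingly, with post-nasal voicing: voiceless stops become voiced after a nasal.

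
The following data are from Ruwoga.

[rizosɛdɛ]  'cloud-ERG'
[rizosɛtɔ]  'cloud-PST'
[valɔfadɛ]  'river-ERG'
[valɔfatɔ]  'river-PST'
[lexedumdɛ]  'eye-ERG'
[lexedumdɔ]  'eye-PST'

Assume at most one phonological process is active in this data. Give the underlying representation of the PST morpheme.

The PST morpheme has two allomorphs, [-dɔ] and [-tɔ].
The ERG suffix, which begins with [d], is invariant after every stem; so [d] is not altered by any rule here.
The PST suffix is therefore /-tɔ/ underlyingly, with post-nasal voicing: voiceless stops become voiced after a nasal.

/-tɔ/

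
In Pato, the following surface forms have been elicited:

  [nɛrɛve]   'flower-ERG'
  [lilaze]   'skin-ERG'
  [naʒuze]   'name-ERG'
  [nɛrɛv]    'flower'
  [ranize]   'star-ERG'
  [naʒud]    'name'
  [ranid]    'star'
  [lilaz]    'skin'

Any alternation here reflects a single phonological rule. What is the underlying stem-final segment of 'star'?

The stem for 'star' ends in [d] in [ranid] but [z] in [ranize].
Compare 'skin', with invariant [z] in [lilaz] and [lilaze]: an analysis with underlying /z/ and a rule producing [d] in isolation would wrongly predict alternation here too.
The underlying segment must be /d/; voiced stops become fricatives between vowels, yielding [z] there.

/d/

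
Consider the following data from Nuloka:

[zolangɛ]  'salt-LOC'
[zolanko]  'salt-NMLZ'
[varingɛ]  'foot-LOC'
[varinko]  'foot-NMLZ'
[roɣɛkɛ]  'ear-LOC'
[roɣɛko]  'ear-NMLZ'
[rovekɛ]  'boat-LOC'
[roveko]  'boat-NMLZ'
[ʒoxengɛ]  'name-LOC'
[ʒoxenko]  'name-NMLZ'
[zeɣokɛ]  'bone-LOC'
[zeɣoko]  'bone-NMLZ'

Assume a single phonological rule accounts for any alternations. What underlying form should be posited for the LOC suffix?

/-gɛ/

The LOC suffix surfaces as [-gɛ] and [-kɛ], depending on the final segment of the stem.
By contrast the NMLZ suffix keeps its initial [k] throughout — that segment must be underlying.
So the underlying form is /-gɛ/, and voiced stops become voiceless after a vowel.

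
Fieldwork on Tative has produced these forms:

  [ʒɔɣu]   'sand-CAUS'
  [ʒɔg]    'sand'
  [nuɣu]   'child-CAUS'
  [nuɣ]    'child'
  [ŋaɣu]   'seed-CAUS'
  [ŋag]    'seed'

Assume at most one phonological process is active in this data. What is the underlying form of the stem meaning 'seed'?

/ŋag/

The stem for 'seed' ends in [ɣ] in [ŋaɣu] but [g] in [ŋag].
If /ɣ/ were underlying and a rule turned it into [g] in isolation, 'child' would also alternate; but it has [ɣ] in both [nuɣu] and [nuɣ].
Therefore /g/ is basic and [ɣ] is derived by intervocalic spirantization (voiced stops become fricatives between vowels).
Hence 'seed' is /ŋag/ underlyingly.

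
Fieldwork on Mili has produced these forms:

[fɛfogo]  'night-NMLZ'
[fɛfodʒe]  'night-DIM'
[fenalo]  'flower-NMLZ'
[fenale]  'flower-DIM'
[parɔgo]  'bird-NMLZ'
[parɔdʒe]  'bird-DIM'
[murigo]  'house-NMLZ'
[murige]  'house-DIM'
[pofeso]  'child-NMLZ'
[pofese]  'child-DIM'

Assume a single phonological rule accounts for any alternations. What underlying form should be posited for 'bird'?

/parɔdʒ/

'bird' shows [g] ~ [dʒ] at the end of the stem ([parɔgo] vs [parɔdʒe]).
Compare 'house', with invariant [g] in [murigo] and [murige]: an analysis with underlying /g/ and a rule producing [dʒ] before the DIM suffix would wrongly predict alternation here too.
So /dʒ/ is underlying, and a rule of depalatalization — palato-alveolar /dʒ/ becomes [g] when no front vowel follows — gives [g].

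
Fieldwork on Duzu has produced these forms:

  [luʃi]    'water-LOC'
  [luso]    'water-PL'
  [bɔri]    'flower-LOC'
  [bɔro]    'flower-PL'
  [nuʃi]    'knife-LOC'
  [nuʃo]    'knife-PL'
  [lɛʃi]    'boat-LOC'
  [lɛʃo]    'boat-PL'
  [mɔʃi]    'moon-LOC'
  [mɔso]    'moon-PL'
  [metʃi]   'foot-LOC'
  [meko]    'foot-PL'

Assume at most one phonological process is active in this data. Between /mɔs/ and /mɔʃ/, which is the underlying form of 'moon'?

'moon' shows [ʃ] ~ [s] at the end of the stem ([mɔʃi] vs [mɔso]).
The stem 'boat' ([lɛʃi], [lɛʃo]) shows [ʃ] unchanged in both environments, so [ʃ] cannot be basic with [s] derived before the PL suffix.
Therefore /s/ is basic and [ʃ] is derived by palatalization before a front vowel (/k/ and /s/ become palato-alveolar [tʃ] and [ʃ] before a front vowel).

/mɔs/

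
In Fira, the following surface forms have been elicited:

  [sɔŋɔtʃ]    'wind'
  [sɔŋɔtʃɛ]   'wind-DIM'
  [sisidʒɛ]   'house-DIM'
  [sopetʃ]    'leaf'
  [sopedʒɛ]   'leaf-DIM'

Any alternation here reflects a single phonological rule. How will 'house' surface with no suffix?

[sisitʃ]

The stem for 'leaf' ends in [tʃ] in [sopetʃ] but [dʒ] in [sopedʒɛ].
But 'wind' keeps [tʃ] in both environments ([sɔŋɔtʃ], [sɔŋɔtʃɛ]), so there is no rule changing /tʃ/ to [dʒ] before the DIM suffix.
The alternation reflects word-final obstruent devoicing: voiced obstruents become voiceless word-finally. /dʒ/ is underlying.
From [sisidʒɛ] the stem 'house' is /sisidʒ/; word-finally this yields [sisitʃ].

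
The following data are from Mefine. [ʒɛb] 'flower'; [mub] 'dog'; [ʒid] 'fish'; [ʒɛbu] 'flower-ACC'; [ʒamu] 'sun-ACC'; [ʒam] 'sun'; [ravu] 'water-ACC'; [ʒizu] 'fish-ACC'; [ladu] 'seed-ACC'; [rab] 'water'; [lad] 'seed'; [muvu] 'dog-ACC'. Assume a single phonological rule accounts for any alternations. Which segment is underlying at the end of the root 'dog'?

The root 'dog' surfaces as [muvu] and [mub], with a stem-final [v] ~ [b] alternation.
If /b/ were underlying and a rule turned it into [v] before the ACC suffix, 'flower' would also alternate; but it has [b] in both [ʒɛbu] and [ʒɛb].
The underlying segment must be /v/; voiced fricatives become stops word-finally, yielding [b] there.

/v/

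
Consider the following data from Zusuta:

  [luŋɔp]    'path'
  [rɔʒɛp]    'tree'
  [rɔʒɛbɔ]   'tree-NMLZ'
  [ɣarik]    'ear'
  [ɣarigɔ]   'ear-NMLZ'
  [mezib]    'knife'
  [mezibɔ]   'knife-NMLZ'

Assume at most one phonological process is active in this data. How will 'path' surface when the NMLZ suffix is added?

[luŋɔbɔ]

In [rɔʒɛp] and [rɔʒɛbɔ] the final segment of 'tree' alternates: [p] ~ [b].
The stem 'knife' ([mezib], [mezibɔ]) shows [b] unchanged in both environments, so [b] cannot be basic with [p] derived in isolation.
So /p/ is underlying, and a rule of intervocalic voicing — voiceless stops become voiced between vowels — gives [b].
The one attested form of 'path', [luŋɔp], shows underlying /luŋɔp/. Applying the same rule between vowels gives [luŋɔbɔ].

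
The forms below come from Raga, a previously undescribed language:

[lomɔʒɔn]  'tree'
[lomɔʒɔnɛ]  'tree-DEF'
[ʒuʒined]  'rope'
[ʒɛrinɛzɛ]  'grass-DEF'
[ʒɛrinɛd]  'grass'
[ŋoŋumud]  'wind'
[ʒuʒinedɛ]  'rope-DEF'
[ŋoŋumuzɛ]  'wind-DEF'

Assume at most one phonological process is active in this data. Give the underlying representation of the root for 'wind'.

The root 'wind' surfaces as [ŋoŋumuzɛ] and [ŋoŋumud], with a stem-final [z] ~ [d] alternation.
Compare 'rope', with invariant [d] in [ʒuʒinedɛ] and [ʒuʒined]: an analysis with underlying /d/ and a rule producing [z] before the DEF suffix would wrongly predict alternation here too.
So /z/ is underlying, and a rule of word-final hardening — voiced fricatives become stops word-finally — gives [d].
The underlying form of 'wind' is therefore /ŋoŋumuz/.

/ŋoŋumuz/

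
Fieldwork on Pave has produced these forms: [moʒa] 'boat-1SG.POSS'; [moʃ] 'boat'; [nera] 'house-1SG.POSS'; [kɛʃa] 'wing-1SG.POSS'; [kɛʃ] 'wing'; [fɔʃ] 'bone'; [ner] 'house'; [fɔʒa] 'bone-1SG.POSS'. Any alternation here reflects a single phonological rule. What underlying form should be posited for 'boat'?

/moʒ/

The root 'boat' surfaces as [moʃ] and [moʒa], with a stem-final [ʃ] ~ [ʒ] alternation.
Compare 'wing', with invariant [ʃ] in [kɛʃ] and [kɛʃa]: an analysis with underlying /ʃ/ and a rule producing [ʒ] before the 1SG.POSS suffix would wrongly predict alternation here too.
So /ʒ/ is underlying, and a rule of word-final obstruent devoicing — voiced obstruents become voiceless word-finally — gives [ʃ].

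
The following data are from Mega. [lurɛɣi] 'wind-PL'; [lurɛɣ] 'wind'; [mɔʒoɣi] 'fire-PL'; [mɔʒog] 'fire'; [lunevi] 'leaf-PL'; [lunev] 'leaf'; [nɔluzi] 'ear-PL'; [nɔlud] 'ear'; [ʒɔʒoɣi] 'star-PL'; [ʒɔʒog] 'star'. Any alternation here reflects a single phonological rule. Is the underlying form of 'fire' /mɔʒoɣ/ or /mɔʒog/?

The stem for 'fire' ends in [ɣ] in [mɔʒoɣi] but [g] in [mɔʒog].
But 'wind' keeps [ɣ] in both environments ([lurɛɣi], [lurɛɣ]), so there is no rule changing /ɣ/ to [g] in isolation.
Therefore /g/ is basic and [ɣ] is derived by intervocalic spirantization (voiced stops become fricatives between vowels).

/mɔʒog/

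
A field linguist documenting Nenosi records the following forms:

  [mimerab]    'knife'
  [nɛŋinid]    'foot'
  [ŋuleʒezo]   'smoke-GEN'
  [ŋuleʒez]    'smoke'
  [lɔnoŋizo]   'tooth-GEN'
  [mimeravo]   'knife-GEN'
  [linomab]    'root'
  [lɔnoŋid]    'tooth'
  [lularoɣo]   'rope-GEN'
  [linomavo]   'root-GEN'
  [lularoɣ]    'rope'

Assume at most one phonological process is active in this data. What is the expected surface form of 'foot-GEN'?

[nɛŋinizo]

The root 'tooth' surfaces as [lɔnoŋizo] and [lɔnoŋid], with a stem-final [z] ~ [d] alternation.
But 'smoke' keeps [z] in both environments ([ŋuleʒezo], [ŋuleʒez]), so there is no rule changing /z/ to [d] in isolation.
The alternation reflects intervocalic spirantization: voiced stops become fricatives between vowels. /d/ is underlying.
The one attested form of 'foot', [nɛŋinid], shows underlying /nɛŋinid/. Applying the same rule between vowels gives [nɛŋinizo].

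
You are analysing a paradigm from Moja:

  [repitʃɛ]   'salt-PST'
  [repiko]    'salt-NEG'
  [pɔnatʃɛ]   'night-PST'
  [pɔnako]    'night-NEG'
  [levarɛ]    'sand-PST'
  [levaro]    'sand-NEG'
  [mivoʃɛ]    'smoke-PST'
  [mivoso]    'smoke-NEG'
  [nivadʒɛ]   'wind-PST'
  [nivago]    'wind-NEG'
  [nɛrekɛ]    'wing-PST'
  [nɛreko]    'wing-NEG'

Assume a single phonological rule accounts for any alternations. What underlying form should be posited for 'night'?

The root 'night' surfaces as [pɔnatʃɛ] and [pɔnako], with a stem-final [tʃ] ~ [k] alternation.
Compare 'wing', with invariant [k] in [nɛrekɛ] and [nɛreko]: an analysis with underlying /k/ and a rule producing [tʃ] before the PST suffix would wrongly predict alternation here too.
Therefore /tʃ/ is basic and [k] is derived by depalatalization (palato-alveolar /tʃ/, /dʒ/ and /ʃ/ become [k], [g] and [s] when no front vowel follows).

/pɔnatʃ/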